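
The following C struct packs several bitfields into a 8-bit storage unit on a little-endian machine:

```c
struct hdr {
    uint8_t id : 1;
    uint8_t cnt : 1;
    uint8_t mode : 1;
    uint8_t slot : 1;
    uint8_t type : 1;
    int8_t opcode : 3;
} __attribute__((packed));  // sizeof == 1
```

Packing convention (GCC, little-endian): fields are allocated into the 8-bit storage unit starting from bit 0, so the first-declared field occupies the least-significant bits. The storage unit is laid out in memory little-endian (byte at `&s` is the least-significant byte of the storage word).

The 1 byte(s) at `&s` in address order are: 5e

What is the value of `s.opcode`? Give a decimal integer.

2

[0]=0x5e (little-endian) → word 0x5e
id [0+:1] = (word>>0) & 0x1 = 0
cnt [1+:1] = (word>>1) & 0x1 = 1
mode [2+:1] = (word>>2) & 0x1 = 1
slot [3+:1] = (word>>3) & 0x1 = 1
type [4+:1] = (word>>4) & 0x1 = 1
opcode [5+:3] = (word>>5) & 0x7 = 2  ←
opcode signed 3b, MSB=0: value = 2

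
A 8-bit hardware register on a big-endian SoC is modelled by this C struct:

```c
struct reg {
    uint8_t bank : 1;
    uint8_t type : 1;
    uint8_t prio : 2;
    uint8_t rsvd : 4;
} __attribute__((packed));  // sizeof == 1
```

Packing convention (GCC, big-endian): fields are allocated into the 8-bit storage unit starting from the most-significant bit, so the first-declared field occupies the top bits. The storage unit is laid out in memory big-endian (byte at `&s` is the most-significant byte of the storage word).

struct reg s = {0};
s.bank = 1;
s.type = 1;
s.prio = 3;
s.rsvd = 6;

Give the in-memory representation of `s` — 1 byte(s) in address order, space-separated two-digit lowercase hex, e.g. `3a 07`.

bank:1 = 1 → 0x1 << 7 → word 0x80
type:1 = 1 → 0x1 << 6 → word 0xc0
prio:2 = 3 → 0x3 << 4 → word 0xf0
rsvd:4 = 6 → 0x6 << 0 → word 0xf6
word = 0xf6 → big-endian bytes:
  [0]=0xf6

f6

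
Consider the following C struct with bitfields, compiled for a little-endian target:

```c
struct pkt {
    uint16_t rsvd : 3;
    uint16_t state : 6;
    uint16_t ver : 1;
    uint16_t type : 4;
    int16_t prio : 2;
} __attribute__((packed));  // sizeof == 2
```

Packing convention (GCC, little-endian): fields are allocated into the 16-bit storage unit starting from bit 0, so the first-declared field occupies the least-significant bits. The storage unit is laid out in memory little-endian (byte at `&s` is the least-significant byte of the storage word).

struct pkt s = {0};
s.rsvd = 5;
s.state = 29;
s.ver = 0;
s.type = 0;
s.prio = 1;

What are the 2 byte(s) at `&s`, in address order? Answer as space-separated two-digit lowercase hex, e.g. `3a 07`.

rsvd:3 = 5 → 0x5 << 0 → word 0x0005
state:6 = 29 → 0x1d << 3 → word 0x00ed
ver:1 = 0 → 0x0 << 9 → word 0x00ed
type:4 = 0 → 0x0 << 10 → word 0x00ed
prio:2 = 1 → 0x1 << 14 → word 0x40ed
word = 0x40ed → little-endian bytes:
  [0]=0xed  [1]=0x40

ed 40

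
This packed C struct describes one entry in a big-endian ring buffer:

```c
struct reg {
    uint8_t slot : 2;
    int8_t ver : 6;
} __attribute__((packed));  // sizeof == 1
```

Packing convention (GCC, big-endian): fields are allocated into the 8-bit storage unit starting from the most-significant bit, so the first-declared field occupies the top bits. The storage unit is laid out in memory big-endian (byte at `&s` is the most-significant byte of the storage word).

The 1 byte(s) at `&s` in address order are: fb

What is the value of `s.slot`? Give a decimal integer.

3

[0]=0xfb (big-endian) → word 0xfb
slot [6+:2] = (word>>6) & 0x3 = 3  ←
ver [0+:6] = (word>>0) & 0x3f = 59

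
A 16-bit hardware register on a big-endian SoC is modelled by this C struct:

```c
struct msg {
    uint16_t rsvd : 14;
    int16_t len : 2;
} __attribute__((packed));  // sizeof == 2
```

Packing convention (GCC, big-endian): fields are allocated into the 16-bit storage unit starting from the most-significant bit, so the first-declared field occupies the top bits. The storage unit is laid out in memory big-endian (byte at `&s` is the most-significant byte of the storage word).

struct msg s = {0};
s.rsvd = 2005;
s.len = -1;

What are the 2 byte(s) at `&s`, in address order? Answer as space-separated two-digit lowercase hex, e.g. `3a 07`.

rsvd:14 = 2005 → 0x7d5 << 2 → word 0x1f54
len:2 = -1 → 0x3 << 0 → word 0x1f57
word = 0x1f57 → big-endian bytes:
  [0]=0x1f  [1]=0x57

1f 57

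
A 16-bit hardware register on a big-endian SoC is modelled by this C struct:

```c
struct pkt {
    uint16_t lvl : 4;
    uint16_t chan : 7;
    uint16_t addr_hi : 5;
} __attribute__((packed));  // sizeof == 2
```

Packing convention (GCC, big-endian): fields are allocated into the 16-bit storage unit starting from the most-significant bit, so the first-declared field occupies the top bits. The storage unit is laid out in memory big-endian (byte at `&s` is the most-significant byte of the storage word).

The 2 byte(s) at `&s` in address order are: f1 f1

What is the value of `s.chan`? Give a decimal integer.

[0]=0xf1 [1]=0xf1 (big-endian) → word 0xf1f1
lvl:4 @ bit 12 → (0xf1f1>>12)&0xf = 0xf
chan:7 @ bit 5 → (0xf1f1>>5)&0x7f = 0xf  ←
addr_hi:5 @ bit 0 → (0xf1f1>>0)&0x1f = 0x11

15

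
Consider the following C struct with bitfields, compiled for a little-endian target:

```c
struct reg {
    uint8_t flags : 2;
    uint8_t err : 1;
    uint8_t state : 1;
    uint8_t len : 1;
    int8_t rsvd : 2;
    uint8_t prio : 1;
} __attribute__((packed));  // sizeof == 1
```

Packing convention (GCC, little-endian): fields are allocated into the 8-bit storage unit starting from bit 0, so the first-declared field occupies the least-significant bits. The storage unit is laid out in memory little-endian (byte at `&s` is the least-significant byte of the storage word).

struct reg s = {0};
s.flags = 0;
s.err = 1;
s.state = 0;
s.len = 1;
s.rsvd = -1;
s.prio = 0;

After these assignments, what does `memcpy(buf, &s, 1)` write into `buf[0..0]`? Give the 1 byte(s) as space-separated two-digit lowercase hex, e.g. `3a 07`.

74

[0+:2] flags=0 & 0x3 = 0x0; word=0x00
[2+:1] err=1 & 0x1 = 0x1; word=0x04
[3+:1] state=0 & 0x1 = 0x0; word=0x04
[4+:1] len=1 & 0x1 = 0x1; word=0x14
[5+:2] rsvd=-1 & 0x3 = 0x3; word=0x74
[7+:1] prio=0 & 0x1 = 0x0; word=0x74
word = 0x74 → little-endian bytes:
  [0]=0x74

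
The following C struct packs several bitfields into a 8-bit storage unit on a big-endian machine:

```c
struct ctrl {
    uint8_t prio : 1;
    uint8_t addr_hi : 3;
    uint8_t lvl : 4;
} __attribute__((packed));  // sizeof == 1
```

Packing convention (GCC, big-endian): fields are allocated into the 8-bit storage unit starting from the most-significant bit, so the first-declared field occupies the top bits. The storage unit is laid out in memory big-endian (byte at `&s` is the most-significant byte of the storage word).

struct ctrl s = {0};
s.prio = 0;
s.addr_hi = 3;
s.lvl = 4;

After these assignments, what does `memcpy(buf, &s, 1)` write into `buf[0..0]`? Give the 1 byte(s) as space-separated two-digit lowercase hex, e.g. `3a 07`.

prio (1b) val=0 bits=0x0 at bit 7: 0x00
addr_hi (3b) val=3 bits=0x3 at bit 4: 0x30
lvl (4b) val=4 bits=0x4 at bit 0: 0x34
word = 0x34 → big-endian bytes:
  [0]=0x34

34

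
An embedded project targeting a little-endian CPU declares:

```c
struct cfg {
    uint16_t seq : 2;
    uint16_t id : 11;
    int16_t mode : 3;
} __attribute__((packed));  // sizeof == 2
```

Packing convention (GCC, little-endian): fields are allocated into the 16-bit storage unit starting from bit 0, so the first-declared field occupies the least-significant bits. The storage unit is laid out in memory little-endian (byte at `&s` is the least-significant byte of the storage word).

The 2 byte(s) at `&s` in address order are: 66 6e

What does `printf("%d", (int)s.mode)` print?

[0]=0x66 [1]=0x6e (little-endian) → word 0x6e66
seq [0+:2] = (word>>0) & 0x3 = 2
id [2+:11] = (word>>2) & 0x7ff = 921
mode [13+:3] = (word>>13) & 0x7 = 3  ←
mode signed 3b, MSB=0: value = 3

3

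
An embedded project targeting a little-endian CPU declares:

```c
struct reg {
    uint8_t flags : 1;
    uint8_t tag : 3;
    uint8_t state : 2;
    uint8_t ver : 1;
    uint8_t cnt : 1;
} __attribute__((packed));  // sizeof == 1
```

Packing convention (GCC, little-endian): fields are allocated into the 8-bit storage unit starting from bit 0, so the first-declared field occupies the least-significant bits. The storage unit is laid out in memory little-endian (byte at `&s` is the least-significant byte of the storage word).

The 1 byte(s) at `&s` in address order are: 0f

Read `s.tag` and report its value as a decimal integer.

7

[0]=0x0f (little-endian) → word 0x0f
flags [0+:1] = (word>>0) & 0x1 = 1
tag [1+:3] = (word>>1) & 0x7 = 7  ←
state [4+:2] = (word>>4) & 0x3 = 0
ver [6+:1] = (word>>6) & 0x1 = 0
cnt [7+:1] = (word>>7) & 0x1 = 0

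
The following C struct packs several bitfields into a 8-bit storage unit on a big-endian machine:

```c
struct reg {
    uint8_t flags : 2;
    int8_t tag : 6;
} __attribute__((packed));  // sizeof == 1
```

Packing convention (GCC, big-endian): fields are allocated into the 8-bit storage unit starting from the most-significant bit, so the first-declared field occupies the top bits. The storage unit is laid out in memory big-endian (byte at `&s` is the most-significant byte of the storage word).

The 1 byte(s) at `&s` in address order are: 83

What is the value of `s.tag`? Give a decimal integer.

3

[0]=0x83 (big-endian) → word 0x83
flags:2 @ bit 6 → (0x83>>6)&0x3 = 0x2
tag:6 @ bit 0 → (0x83>>0)&0x3f = 0x3  ←
tag signed 6b, MSB=0: value = 3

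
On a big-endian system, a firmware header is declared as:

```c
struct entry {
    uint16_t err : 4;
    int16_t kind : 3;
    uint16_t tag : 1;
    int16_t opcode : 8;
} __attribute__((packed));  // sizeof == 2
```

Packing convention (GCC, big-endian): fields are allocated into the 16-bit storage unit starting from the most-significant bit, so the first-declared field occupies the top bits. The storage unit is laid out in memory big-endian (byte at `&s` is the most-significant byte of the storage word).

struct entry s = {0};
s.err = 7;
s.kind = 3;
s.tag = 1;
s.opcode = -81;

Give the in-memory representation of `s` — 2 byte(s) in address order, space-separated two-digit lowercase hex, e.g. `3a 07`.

77 af

err:4 = 7 → 0x7 << 12 → word 0x7000
kind:3 = 3 → 0x3 << 9 → word 0x7600
tag:1 = 1 → 0x1 << 8 → word 0x7700
opcode:8 = -81 → 0xaf << 0 → word 0x77af
word = 0x77af → big-endian bytes:
  [0]=0x77  [1]=0xaf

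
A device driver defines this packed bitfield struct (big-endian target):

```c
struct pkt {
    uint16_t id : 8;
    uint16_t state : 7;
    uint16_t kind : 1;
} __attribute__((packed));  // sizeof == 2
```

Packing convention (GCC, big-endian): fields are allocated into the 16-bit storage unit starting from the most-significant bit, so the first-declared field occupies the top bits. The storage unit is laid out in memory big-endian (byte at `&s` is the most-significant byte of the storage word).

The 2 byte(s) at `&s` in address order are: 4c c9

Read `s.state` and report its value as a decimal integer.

100

[0]=0x4c [1]=0xc9 (big-endian) → word 0x4cc9
id [8+:8] = (word>>8) & 0xff = 76
state [1+:7] = (word>>1) & 0x7f = 100  ←
kind [0+:1] = (word>>0) & 0x1 = 1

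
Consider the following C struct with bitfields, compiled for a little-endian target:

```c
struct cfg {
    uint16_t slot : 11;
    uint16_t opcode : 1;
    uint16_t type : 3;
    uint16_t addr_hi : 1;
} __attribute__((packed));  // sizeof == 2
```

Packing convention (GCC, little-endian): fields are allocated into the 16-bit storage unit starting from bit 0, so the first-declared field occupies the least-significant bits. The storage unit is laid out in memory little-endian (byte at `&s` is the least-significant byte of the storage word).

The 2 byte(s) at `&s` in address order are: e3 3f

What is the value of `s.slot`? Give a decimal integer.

[0]=0xe3 [1]=0x3f (little-endian) → word 0x3fe3
slot [0+:11] = (word>>0) & 0x7ff = 2019  ←
opcode [11+:1] = (word>>11) & 0x1 = 1
type [12+:3] = (word>>12) & 0x7 = 3
addr_hi [15+:1] = (word>>15) & 0x1 = 0

2019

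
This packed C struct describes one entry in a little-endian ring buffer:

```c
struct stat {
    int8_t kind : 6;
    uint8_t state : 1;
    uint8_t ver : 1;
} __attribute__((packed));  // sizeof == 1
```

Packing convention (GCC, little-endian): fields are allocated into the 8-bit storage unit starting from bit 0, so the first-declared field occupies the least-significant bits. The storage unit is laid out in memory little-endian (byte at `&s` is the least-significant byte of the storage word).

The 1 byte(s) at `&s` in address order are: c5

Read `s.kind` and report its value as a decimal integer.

5

[0]=0xc5 (little-endian) → word 0xc5
kind [0+:6] = (word>>0) & 0x3f = 5  ←
state [6+:1] = (word>>6) & 0x1 = 1
ver [7+:1] = (word>>7) & 0x1 = 1
kind signed 6b, MSB=0: value = 5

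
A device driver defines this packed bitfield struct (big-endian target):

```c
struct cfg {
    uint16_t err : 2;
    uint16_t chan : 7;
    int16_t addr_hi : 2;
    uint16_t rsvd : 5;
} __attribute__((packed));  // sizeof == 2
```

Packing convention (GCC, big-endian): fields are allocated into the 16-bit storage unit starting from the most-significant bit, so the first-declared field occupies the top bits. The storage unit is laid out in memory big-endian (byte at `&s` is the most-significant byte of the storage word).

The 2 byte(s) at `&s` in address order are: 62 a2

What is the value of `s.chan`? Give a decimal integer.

69

[0]=0x62 [1]=0xa2 (big-endian) → word 0x62a2
err [14+:2] = (word>>14) & 0x3 = 1
chan [7+:7] = (word>>7) & 0x7f = 69  ←
addr_hi [5+:2] = (word>>5) & 0x3 = 1
rsvd [0+:5] = (word>>0) & 0x1f = 2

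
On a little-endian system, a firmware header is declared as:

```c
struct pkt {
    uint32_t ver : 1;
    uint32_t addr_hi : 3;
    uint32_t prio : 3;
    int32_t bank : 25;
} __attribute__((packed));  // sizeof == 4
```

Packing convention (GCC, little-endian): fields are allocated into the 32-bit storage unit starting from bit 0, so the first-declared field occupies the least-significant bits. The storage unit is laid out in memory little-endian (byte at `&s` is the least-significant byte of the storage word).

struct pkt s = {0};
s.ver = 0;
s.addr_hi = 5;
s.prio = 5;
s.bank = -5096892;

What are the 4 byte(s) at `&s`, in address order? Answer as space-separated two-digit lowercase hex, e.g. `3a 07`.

ver (1b) val=0 bits=0x0 at bit 0: 0x00000000
addr_hi (3b) val=5 bits=0x5 at bit 1: 0x0000000a
prio (3b) val=5 bits=0x5 at bit 4: 0x0000005a
bank (25b) val=-5096892 bits=0x1b23a44 at bit 7: 0xd91d225a
word = 0xd91d225a → little-endian bytes:
  [0]=0x5a  [1]=0x22  [2]=0x1d  [3]=0xd9

5a 22 1d d9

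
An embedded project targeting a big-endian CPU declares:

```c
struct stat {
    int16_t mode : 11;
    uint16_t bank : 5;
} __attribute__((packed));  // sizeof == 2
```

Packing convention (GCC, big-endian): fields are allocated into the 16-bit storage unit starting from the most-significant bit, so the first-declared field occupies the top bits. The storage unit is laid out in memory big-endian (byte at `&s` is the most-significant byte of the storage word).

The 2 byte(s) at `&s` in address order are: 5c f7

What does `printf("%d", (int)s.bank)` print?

[0]=0x5c [1]=0xf7 (big-endian) → word 0x5cf7
mode [5+:11] = (word>>5) & 0x7ff = 743
bank [0+:5] = (word>>0) & 0x1f = 23  ←

23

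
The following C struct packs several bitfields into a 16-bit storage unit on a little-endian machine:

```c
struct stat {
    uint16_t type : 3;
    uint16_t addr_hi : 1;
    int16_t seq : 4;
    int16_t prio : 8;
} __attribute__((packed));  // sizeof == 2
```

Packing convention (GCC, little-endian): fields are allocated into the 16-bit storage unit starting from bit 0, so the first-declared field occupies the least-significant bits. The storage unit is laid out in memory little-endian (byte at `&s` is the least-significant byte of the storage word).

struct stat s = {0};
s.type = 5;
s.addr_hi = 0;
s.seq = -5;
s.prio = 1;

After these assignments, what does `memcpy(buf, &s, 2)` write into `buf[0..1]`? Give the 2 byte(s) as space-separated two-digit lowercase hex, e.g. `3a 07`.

type (3b) val=5 bits=0x5 at bit 0: 0x0005
addr_hi (1b) val=0 bits=0x0 at bit 3: 0x0005
seq (4b) val=-5 bits=0xb at bit 4: 0x00b5
prio (8b) val=1 bits=0x1 at bit 8: 0x01b5
word = 0x01b5 → little-endian bytes:
  [0]=0xb5  [1]=0x01

b5 01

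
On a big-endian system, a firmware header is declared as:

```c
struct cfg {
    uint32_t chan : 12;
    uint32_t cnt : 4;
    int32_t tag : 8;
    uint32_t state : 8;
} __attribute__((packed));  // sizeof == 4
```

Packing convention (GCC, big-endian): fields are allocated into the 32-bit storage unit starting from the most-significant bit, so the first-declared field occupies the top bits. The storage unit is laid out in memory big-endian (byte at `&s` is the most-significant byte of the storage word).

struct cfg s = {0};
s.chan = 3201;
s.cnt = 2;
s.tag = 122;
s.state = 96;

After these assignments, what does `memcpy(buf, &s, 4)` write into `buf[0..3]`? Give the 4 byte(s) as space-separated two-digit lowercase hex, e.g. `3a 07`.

c8 12 7a 60

chan:12 = 3201 → 0xc81 << 20 → word 0xc8100000
cnt:4 = 2 → 0x2 << 16 → word 0xc8120000
tag:8 = 122 → 0x7a << 8 → word 0xc8127a00
state:8 = 96 → 0x60 << 0 → word 0xc8127a60
word = 0xc8127a60 → big-endian bytes:
  [0]=0xc8  [1]=0x12  [2]=0x7a  [3]=0x60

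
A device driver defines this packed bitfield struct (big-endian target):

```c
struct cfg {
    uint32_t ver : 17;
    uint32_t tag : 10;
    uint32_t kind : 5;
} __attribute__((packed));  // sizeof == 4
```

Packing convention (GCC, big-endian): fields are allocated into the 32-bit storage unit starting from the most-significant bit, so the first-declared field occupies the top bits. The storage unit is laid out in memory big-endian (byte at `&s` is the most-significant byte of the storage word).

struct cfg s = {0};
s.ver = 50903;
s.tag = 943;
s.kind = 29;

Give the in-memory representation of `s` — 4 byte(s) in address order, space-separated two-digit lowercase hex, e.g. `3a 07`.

ver:17 = 50903 → 0xc6d7 << 15 → word 0x636b8000
tag:10 = 943 → 0x3af << 5 → word 0x636bf5e0
kind:5 = 29 → 0x1d << 0 → word 0x636bf5fd
word = 0x636bf5fd → big-endian bytes:
  [0]=0x63  [1]=0x6b  [2]=0xf5  [3]=0xfd

63 6b f5 fd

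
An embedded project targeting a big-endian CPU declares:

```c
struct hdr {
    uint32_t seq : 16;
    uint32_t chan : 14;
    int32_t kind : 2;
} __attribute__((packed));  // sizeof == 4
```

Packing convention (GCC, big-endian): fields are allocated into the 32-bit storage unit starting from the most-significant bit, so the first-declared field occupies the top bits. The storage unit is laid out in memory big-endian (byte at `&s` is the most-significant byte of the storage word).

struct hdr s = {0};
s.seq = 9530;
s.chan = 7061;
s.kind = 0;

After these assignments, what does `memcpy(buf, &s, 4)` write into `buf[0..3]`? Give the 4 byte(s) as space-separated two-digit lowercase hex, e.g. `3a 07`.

25 3a 6e 54

[16+:16] seq=9530 & 0xffff = 0x253a; word=0x253a0000
[2+:14] chan=7061 & 0x3fff = 0x1b95; word=0x253a6e54
[0+:2] kind=0 & 0x3 = 0x0; word=0x253a6e54
word = 0x253a6e54 → big-endian bytes:
  [0]=0x25  [1]=0x3a  [2]=0x6e  [3]=0x54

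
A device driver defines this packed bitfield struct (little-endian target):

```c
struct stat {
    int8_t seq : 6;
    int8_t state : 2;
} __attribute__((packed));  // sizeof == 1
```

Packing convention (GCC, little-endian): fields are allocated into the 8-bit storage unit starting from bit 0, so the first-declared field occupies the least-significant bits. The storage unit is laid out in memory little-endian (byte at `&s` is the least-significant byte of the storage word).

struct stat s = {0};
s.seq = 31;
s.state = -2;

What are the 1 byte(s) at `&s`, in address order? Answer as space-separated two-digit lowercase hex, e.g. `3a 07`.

9f

[0+:6] seq=31 & 0x3f = 0x1f; word=0x1f
[6+:2] state=-2 & 0x3 = 0x2; word=0x9f
word = 0x9f → little-endian bytes:
  [0]=0x9f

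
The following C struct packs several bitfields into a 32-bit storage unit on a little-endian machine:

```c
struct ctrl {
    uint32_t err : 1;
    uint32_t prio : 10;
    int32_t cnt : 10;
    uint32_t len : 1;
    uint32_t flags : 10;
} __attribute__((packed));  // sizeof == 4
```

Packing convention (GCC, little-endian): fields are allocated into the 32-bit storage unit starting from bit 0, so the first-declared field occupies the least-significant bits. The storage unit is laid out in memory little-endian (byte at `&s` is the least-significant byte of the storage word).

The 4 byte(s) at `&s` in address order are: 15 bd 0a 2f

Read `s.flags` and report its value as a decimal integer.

[0]=0x15 [1]=0xbd [2]=0x0a [3]=0x2f (little-endian) → word 0x2f0abd15
err:1 @ bit 0 → (0x2f0abd15>>0)&0x1 = 0x1
prio:10 @ bit 1 → (0x2f0abd15>>1)&0x3ff = 0x28a
cnt:10 @ bit 11 → (0x2f0abd15>>11)&0x3ff = 0x157
len:1 @ bit 21 → (0x2f0abd15>>21)&0x1 = 0x0
flags:10 @ bit 22 → (0x2f0abd15>>22)&0x3ff = 0xbc  ←

188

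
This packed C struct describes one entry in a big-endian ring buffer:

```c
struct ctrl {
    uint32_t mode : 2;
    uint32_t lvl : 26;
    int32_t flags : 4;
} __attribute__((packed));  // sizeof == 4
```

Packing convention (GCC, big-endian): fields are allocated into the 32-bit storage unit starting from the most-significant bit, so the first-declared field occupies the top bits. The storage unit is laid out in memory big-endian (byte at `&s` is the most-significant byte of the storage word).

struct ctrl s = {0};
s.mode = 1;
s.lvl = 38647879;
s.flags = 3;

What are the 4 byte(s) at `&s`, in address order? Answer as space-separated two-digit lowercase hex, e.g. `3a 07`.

64 db 84 73

[30+:2] mode=1 & 0x3 = 0x1; word=0x40000000
[4+:26] lvl=38647879 & 0x3ffffff = 0x24db847; word=0x64db8470
[0+:4] flags=3 & 0xf = 0x3; word=0x64db8473
word = 0x64db8473 → big-endian bytes:
  [0]=0x64  [1]=0xdb  [2]=0x84  [3]=0x73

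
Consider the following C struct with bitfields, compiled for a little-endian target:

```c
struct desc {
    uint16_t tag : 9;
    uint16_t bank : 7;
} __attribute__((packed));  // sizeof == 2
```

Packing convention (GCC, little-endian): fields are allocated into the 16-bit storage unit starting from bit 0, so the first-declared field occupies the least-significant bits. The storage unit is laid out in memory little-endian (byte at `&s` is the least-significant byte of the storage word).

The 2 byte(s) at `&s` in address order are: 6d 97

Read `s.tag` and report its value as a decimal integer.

[0]=0x6d [1]=0x97 (little-endian) → word 0x976d
tag:9 @ bit 0 → (0x976d>>0)&0x1ff = 0x16d  ←
bank:7 @ bit 9 → (0x976d>>9)&0x7f = 0x4b

365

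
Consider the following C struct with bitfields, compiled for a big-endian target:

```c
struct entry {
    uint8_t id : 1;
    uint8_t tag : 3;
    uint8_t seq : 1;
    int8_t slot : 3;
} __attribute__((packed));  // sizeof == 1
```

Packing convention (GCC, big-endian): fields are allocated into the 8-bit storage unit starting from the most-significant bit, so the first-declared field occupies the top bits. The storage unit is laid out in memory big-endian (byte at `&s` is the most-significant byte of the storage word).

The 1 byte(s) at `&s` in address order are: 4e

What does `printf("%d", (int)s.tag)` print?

4

[0]=0x4e (big-endian) → word 0x4e
id [7+:1] = (word>>7) & 0x1 = 0
tag [4+:3] = (word>>4) & 0x7 = 4  ←
seq [3+:1] = (word>>3) & 0x1 = 1
slot [0+:3] = (word>>0) & 0x7 = 6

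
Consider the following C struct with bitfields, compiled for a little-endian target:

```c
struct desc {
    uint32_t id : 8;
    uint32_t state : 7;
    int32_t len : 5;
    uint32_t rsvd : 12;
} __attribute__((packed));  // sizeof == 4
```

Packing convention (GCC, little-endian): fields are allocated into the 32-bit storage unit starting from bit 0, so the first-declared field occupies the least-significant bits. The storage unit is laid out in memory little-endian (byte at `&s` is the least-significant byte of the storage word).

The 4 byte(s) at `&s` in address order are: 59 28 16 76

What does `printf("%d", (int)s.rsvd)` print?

[0]=0x59 [1]=0x28 [2]=0x16 [3]=0x76 (little-endian) → word 0x76162859
id [0+:8] = (word>>0) & 0xff = 89
state [8+:7] = (word>>8) & 0x7f = 40
len [15+:5] = (word>>15) & 0x1f = 12
rsvd [20+:12] = (word>>20) & 0xfff = 1889  ←

1889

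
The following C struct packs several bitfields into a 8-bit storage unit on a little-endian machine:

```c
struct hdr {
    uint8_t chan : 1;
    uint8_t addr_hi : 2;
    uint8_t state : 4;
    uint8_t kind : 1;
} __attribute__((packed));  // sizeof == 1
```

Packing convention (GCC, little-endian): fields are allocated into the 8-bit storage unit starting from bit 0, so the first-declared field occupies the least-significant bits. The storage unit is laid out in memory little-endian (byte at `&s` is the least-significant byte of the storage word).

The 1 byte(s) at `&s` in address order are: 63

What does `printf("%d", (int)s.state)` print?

[0]=0x63 (little-endian) → word 0x63
chan [0+:1] = (word>>0) & 0x1 = 1
addr_hi [1+:2] = (word>>1) & 0x3 = 1
state [3+:4] = (word>>3) & 0xf = 12  ←
kind [7+:1] = (word>>7) & 0x1 = 0

12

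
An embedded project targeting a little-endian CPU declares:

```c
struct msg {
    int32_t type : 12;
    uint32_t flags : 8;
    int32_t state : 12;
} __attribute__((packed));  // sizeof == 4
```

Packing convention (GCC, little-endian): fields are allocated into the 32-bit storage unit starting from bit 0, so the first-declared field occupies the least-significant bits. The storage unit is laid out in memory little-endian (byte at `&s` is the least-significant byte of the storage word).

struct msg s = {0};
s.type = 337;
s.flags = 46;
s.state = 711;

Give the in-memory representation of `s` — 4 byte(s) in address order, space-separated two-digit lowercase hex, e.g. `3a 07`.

[0+:12] type=337 & 0xfff = 0x151; word=0x00000151
[12+:8] flags=46 & 0xff = 0x2e; word=0x0002e151
[20+:12] state=711 & 0xfff = 0x2c7; word=0x2c72e151
word = 0x2c72e151 → little-endian bytes:
  [0]=0x51  [1]=0xe1  [2]=0x72  [3]=0x2c

51 e1 72 2c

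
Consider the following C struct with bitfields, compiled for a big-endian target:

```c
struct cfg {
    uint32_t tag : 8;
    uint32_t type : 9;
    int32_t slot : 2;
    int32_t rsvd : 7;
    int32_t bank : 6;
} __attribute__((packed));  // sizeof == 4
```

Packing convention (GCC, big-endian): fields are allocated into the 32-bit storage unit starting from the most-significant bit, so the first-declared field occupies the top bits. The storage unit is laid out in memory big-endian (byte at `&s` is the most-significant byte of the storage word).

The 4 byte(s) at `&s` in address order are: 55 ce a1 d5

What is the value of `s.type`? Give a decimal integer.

413

[0]=0x55 [1]=0xce [2]=0xa1 [3]=0xd5 (big-endian) → word 0x55cea1d5
tag [24+:8] = (word>>24) & 0xff = 85
type [15+:9] = (word>>15) & 0x1ff = 413  ←
slot [13+:2] = (word>>13) & 0x3 = 1
rsvd [6+:7] = (word>>6) & 0x7f = 7
bank [0+:6] = (word>>0) & 0x3f = 21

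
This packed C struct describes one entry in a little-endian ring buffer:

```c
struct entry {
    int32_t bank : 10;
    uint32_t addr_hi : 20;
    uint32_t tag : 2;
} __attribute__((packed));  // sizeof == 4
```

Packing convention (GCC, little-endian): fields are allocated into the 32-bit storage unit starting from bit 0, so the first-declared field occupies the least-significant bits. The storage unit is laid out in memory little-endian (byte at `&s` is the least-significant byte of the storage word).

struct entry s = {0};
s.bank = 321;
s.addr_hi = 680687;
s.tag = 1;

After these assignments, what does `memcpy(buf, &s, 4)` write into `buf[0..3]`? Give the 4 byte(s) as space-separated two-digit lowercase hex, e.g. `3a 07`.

41 bd 8b 69

bank:10 = 321 → 0x141 << 0 → word 0x00000141
addr_hi:20 = 680687 → 0xa62ef << 10 → word 0x298bbd41
tag:2 = 1 → 0x1 << 30 → word 0x698bbd41
word = 0x698bbd41 → little-endian bytes:
  [0]=0x41  [1]=0xbd  [2]=0x8b  [3]=0x69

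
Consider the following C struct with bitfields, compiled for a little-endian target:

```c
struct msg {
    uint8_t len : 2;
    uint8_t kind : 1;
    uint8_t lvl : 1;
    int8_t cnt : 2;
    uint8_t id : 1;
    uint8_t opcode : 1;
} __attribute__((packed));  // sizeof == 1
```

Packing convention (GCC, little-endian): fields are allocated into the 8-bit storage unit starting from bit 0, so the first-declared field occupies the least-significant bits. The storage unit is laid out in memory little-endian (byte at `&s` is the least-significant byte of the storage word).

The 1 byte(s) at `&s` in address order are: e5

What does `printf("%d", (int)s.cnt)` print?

[0]=0xe5 (little-endian) → word 0xe5
len:2 @ bit 0 → (0xe5>>0)&0x3 = 0x1
kind:1 @ bit 2 → (0xe5>>2)&0x1 = 0x1
lvl:1 @ bit 3 → (0xe5>>3)&0x1 = 0x0
cnt:2 @ bit 4 → (0xe5>>4)&0x3 = 0x2  ←
id:1 @ bit 6 → (0xe5>>6)&0x1 = 0x1
opcode:1 @ bit 7 → (0xe5>>7)&0x1 = 0x1
cnt signed 2b, MSB=1: 2 - 4 = -2

-2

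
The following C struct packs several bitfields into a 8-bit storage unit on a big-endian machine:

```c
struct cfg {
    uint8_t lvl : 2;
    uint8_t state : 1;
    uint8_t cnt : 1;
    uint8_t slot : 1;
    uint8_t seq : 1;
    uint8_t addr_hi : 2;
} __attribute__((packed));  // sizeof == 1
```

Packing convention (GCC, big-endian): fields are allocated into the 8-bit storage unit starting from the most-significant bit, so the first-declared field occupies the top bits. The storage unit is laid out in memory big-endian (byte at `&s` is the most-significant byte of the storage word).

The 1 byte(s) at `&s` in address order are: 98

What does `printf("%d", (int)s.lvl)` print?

2

[0]=0x98 (big-endian) → word 0x98
lvl [6+:2] = (word>>6) & 0x3 = 2  ←
state [5+:1] = (word>>5) & 0x1 = 0
cnt [4+:1] = (word>>4) & 0x1 = 1
slot [3+:1] = (word>>3) & 0x1 = 1
seq [2+:1] = (word>>2) & 0x1 = 0
addr_hi [0+:2] = (word>>0) & 0x3 = 0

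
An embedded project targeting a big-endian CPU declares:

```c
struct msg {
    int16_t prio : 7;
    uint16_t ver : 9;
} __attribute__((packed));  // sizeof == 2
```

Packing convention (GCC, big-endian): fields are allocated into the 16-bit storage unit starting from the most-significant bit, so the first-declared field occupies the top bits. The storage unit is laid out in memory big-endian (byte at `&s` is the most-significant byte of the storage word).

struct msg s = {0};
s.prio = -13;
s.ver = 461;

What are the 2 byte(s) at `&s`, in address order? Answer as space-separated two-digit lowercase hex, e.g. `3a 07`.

[9+:7] prio=-13 & 0x7f = 0x73; word=0xe600
[0+:9] ver=461 & 0x1ff = 0x1cd; word=0xe7cd
word = 0xe7cd → big-endian bytes:
  [0]=0xe7  [1]=0xcd

e7 cd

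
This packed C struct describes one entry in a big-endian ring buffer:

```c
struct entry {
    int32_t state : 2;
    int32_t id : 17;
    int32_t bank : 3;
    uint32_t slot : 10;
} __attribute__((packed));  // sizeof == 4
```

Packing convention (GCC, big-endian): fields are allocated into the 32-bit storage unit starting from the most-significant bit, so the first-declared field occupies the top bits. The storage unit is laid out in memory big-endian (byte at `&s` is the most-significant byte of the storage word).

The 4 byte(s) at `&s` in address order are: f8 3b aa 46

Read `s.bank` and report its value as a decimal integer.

[0]=0xf8 [1]=0x3b [2]=0xaa [3]=0x46 (big-endian) → word 0xf83baa46
state [30+:2] = (word>>30) & 0x3 = 3
id [13+:17] = (word>>13) & 0x1ffff = 115165
bank [10+:3] = (word>>10) & 0x7 = 2  ←
slot [0+:10] = (word>>0) & 0x3ff = 582
bank signed 3b, MSB=0: value = 2

2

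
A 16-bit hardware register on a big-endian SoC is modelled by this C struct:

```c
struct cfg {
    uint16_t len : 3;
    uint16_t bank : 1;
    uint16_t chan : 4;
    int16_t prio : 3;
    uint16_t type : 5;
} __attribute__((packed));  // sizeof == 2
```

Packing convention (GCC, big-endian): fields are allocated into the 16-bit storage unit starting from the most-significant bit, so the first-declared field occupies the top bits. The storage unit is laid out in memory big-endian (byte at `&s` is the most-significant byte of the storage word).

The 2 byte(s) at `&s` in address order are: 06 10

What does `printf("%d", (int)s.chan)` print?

[0]=0x06 [1]=0x10 (big-endian) → word 0x0610
len [13+:3] = (word>>13) & 0x7 = 0
bank [12+:1] = (word>>12) & 0x1 = 0
chan [8+:4] = (word>>8) & 0xf = 6  ←
prio [5+:3] = (word>>5) & 0x7 = 0
type [0+:5] = (word>>0) & 0x1f = 16

6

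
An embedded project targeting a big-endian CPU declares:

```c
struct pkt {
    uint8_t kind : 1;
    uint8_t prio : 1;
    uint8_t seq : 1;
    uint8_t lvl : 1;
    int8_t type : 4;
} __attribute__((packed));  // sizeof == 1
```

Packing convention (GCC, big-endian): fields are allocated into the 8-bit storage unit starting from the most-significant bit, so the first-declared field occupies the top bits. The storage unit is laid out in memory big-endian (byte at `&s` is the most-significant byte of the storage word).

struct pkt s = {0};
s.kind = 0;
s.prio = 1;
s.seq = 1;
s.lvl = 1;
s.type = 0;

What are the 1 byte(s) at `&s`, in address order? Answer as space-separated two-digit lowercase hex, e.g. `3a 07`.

70

kind (1b) val=0 bits=0x0 at bit 7: 0x00
prio (1b) val=1 bits=0x1 at bit 6: 0x40
seq (1b) val=1 bits=0x1 at bit 5: 0x60
lvl (1b) val=1 bits=0x1 at bit 4: 0x70
type (4b) val=0 bits=0x0 at bit 0: 0x70
word = 0x70 → big-endian bytes:
  [0]=0x70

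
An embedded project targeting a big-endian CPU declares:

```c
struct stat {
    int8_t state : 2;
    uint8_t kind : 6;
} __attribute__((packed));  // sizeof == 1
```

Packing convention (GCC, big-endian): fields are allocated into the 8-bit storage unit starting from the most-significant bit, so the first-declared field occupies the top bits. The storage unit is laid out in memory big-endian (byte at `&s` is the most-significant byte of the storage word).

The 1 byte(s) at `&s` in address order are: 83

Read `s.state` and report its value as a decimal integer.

[0]=0x83 (big-endian) → word 0x83
state [6+:2] = (word>>6) & 0x3 = 2  ←
kind [0+:6] = (word>>0) & 0x3f = 3
state signed 2b, MSB=1: 2 - 4 = -2

-2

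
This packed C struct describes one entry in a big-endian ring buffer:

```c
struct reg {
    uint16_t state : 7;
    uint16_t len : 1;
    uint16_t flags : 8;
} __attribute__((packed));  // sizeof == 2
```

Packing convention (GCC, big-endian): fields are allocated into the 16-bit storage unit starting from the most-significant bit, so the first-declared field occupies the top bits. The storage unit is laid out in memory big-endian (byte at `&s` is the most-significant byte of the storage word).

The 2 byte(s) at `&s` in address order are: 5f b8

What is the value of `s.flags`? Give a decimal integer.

184

[0]=0x5f [1]=0xb8 (big-endian) → word 0x5fb8
state [9+:7] = (word>>9) & 0x7f = 47
len [8+:1] = (word>>8) & 0x1 = 1
flags [0+:8] = (word>>0) & 0xff = 184  ←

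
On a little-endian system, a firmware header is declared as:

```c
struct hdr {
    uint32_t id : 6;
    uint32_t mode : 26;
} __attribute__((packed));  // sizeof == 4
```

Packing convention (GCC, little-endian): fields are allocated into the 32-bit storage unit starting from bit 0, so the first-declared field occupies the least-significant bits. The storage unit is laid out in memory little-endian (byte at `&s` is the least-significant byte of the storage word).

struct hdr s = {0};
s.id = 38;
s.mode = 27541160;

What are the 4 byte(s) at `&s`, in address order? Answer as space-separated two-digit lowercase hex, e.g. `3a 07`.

26 aa 0f 69

[0+:6] id=38 & 0x3f = 0x26; word=0x00000026
[6+:26] mode=27541160 & 0x3ffffff = 0x1a43ea8; word=0x690faa26
word = 0x690faa26 → little-endian bytes:
  [0]=0x26  [1]=0xaa  [2]=0x0f  [3]=0x69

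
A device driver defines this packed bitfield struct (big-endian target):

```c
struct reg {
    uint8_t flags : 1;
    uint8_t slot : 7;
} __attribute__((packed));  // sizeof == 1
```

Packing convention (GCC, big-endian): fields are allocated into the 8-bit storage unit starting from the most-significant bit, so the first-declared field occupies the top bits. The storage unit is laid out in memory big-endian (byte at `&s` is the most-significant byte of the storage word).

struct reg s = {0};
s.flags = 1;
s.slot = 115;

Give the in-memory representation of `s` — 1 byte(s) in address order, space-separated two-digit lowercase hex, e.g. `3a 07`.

[7+:1] flags=1 & 0x1 = 0x1; word=0x80
[0+:7] slot=115 & 0x7f = 0x73; word=0xf3
word = 0xf3 → big-endian bytes:
  [0]=0xf3

f3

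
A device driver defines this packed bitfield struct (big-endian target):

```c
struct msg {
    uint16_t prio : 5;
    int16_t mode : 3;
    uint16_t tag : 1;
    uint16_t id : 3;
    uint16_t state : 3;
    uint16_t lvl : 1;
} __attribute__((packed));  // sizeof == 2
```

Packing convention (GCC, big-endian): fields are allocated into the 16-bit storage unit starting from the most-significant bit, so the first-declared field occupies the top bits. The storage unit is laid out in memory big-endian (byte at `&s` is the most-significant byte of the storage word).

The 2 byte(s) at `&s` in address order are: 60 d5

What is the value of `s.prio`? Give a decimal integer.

[0]=0x60 [1]=0xd5 (big-endian) → word 0x60d5
prio:5 @ bit 11 → (0x60d5>>11)&0x1f = 0xc  ←
mode:3 @ bit 8 → (0x60d5>>8)&0x7 = 0x0
tag:1 @ bit 7 → (0x60d5>>7)&0x1 = 0x1
id:3 @ bit 4 → (0x60d5>>4)&0x7 = 0x5
state:3 @ bit 1 → (0x60d5>>1)&0x7 = 0x2
lvl:1 @ bit 0 → (0x60d5>>0)&0x1 = 0x1

12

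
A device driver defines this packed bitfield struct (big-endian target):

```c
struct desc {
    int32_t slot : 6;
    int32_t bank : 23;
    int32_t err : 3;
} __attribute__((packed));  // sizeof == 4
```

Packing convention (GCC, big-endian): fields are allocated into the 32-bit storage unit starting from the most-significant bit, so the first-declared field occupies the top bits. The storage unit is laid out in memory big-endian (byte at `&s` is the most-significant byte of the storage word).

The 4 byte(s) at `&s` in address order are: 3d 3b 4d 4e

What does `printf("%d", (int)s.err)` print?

[0]=0x3d [1]=0x3b [2]=0x4d [3]=0x4e (big-endian) → word 0x3d3b4d4e
slot:6 @ bit 26 → (0x3d3b4d4e>>26)&0x3f = 0xf
bank:23 @ bit 3 → (0x3d3b4d4e>>3)&0x7fffff = 0x2769a9
err:3 @ bit 0 → (0x3d3b4d4e>>0)&0x7 = 0x6  ←
err signed 3b, MSB=1: 6 - 8 = -2

-2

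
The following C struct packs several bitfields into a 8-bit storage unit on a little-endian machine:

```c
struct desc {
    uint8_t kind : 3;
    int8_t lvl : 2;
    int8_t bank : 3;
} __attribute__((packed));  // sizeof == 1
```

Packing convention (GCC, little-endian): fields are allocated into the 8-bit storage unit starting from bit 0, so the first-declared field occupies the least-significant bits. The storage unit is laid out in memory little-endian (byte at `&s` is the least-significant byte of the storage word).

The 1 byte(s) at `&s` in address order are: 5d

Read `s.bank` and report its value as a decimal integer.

[0]=0x5d (little-endian) → word 0x5d
kind [0+:3] = (word>>0) & 0x7 = 5
lvl [3+:2] = (word>>3) & 0x3 = 3
bank [5+:3] = (word>>5) & 0x7 = 2  ←
bank signed 3b, MSB=0: value = 2

2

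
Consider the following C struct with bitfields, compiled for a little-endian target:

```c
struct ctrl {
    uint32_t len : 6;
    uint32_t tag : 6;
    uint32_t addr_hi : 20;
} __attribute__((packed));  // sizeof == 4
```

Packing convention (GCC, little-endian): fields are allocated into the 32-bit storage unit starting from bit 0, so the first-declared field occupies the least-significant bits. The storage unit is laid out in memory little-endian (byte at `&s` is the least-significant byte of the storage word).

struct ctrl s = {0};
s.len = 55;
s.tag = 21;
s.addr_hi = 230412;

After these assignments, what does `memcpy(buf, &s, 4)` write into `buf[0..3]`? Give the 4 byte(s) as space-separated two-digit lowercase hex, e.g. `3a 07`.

77 c5 40 38

len:6 = 55 → 0x37 << 0 → word 0x00000037
tag:6 = 21 → 0x15 << 6 → word 0x00000577
addr_hi:20 = 230412 → 0x3840c << 12 → word 0x3840c577
word = 0x3840c577 → little-endian bytes:
  [0]=0x77  [1]=0xc5  [2]=0x40  [3]=0x38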